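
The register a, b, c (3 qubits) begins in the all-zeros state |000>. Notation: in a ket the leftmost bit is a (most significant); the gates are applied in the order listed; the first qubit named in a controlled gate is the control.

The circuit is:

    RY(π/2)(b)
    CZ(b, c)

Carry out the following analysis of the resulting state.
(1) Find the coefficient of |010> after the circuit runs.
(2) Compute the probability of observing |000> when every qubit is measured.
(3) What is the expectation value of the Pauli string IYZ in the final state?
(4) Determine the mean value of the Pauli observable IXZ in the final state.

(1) |010> carries amplitude sqrt(2)/2 in the final state.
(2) A full measurement returns |000> with probability 1/2.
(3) The observable IYZ averages to 0.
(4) The observable IXZ averages to 1.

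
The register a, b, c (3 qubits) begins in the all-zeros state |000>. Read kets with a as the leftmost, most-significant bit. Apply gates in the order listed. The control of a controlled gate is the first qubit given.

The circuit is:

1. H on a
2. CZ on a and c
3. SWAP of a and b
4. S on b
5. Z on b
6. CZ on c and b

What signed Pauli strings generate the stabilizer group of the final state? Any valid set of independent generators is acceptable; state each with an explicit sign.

The final state is stabilized by the group generated by -IYI, +ZII, +IIZ; other independent generating sets are equally valid.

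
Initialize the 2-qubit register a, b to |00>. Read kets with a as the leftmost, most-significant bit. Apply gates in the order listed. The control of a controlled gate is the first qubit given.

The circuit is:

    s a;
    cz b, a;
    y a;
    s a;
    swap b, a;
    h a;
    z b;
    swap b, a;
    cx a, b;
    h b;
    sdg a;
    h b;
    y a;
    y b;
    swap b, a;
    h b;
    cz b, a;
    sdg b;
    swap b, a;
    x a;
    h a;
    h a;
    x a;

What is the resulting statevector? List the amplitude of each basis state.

After the circuit, the state carries amplitude I/2 on |00>, -I/2 on |01>, 1/2 on |10>, 1/2 on |11>. Key observation: steps 20-23 multiply out to the identity, so the circuit reduces to the remaining gates.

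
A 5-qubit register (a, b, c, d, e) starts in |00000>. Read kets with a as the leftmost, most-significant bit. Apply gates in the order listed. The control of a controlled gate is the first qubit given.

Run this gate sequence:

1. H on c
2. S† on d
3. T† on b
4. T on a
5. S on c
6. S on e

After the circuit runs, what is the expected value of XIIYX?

In the final state, XIIYX has expectation 0.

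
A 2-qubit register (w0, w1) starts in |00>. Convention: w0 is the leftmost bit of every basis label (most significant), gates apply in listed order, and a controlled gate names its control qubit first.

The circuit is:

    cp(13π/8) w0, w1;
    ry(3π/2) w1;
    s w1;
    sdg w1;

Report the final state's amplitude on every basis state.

After the circuit, the state carries amplitude -sqrt(2)/2 on |00>, sqrt(2)/2 on |01>, 0 on |10>, 0 on |11>. Key observation: the block from step 3 through step 4 cancels to the identity and can be dropped.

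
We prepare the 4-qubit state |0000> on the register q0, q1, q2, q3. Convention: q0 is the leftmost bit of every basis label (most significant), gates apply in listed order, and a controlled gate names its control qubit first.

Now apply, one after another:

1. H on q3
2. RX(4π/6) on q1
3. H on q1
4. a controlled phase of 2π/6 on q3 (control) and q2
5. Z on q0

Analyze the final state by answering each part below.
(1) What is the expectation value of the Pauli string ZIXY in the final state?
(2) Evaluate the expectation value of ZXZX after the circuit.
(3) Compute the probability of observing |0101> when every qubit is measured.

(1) The expectation value of ZIXY is 0.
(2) The observable ZXZX averages to -1/2.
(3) A full measurement returns |0101> with probability 1/4.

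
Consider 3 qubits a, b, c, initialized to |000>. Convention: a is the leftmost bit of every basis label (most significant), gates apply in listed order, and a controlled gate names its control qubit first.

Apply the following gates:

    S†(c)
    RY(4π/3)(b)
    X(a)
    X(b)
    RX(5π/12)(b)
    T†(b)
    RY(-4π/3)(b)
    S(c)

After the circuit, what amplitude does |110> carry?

The amplitude on |110> is (-3 - 3*I)*sqrt(sqrt(2) + 2)/16 - sqrt(sqrt(2) + 2)*exp(3*I*pi/4)/16 - sqrt(6 - 3*sqrt(2))*exp(I*pi/4)/16 - sqrt(6 - 3*sqrt(2))*exp(3*I*pi/4)/16 + (-3 + I)*sqrt(6 - 3*sqrt(2))/16 + 3*sqrt(sqrt(2) + 2)*exp(I*pi/4)/16.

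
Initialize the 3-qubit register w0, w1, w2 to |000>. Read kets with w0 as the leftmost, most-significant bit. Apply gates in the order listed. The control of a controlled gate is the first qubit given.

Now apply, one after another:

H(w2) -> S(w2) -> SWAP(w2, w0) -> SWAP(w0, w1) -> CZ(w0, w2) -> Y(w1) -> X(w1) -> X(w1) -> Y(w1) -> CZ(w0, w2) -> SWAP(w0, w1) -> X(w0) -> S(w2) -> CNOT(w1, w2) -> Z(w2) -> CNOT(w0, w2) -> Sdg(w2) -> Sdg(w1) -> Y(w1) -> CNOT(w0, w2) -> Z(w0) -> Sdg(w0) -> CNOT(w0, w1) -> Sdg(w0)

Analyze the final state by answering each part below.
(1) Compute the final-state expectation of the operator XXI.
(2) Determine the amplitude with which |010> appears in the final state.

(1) The observable XXI averages to -1. Key observation: steps 4-11 multiply out to the identity, so the circuit reduces to the remaining gates.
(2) The amplitude on |010> is -sqrt(2)/2.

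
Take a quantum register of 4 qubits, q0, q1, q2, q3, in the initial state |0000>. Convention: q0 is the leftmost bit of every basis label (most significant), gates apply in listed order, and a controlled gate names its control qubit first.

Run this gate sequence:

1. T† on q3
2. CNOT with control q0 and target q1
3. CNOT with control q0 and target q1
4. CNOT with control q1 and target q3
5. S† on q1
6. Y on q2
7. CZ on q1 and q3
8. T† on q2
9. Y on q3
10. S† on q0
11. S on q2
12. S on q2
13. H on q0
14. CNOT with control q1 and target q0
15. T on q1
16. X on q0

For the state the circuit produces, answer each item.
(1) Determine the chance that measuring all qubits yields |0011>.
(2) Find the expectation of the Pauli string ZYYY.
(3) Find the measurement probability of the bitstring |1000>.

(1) Outcome |0011> occurs with probability 1/2. Key observation: the block from step 2 through step 3 cancels to the identity and can be dropped.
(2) The observable ZYYY averages to 0.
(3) Outcome |1000> occurs with probability 0.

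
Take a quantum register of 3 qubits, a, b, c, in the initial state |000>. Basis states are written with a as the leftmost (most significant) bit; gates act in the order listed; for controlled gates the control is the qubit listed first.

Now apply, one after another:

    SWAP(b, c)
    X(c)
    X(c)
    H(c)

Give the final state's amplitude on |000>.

The amplitude on |000> is sqrt(2)/2. Key observation: steps 2-3 multiply out to the identity, so the circuit reduces to the remaining gates.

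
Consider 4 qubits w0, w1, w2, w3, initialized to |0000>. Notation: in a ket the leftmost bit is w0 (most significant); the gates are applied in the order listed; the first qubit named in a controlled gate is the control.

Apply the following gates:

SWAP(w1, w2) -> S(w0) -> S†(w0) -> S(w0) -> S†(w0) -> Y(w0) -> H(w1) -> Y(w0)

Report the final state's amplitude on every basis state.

The resulting statevector has amplitude sqrt(2)/2 on |0000>, sqrt(2)/2 on |0100>, and 0 on every other basis state. Key observation: gates 2-5 undo each other exactly, leaving only the rest of the circuit to track.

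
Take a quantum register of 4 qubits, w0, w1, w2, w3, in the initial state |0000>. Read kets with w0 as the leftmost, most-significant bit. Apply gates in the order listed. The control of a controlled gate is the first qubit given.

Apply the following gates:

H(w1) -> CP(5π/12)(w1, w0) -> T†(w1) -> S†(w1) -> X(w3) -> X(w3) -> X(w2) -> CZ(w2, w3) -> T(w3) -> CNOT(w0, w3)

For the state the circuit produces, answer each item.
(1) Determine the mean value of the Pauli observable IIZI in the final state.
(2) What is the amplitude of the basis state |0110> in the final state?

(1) The observable IIZI averages to -1.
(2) The final state's coefficient on |0110> equals -sqrt(2)*exp(I*pi/4)/2.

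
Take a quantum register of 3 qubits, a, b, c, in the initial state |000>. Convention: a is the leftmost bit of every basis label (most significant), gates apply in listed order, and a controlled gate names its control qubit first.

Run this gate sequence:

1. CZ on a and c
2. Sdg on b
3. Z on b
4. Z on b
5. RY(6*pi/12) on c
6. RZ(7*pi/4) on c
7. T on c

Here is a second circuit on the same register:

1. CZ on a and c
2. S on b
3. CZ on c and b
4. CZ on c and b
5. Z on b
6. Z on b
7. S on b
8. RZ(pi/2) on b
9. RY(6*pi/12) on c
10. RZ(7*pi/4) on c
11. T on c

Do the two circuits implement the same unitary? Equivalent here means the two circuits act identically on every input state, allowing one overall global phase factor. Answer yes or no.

Yes, they are equivalent — the unitaries differ by at most a global phase.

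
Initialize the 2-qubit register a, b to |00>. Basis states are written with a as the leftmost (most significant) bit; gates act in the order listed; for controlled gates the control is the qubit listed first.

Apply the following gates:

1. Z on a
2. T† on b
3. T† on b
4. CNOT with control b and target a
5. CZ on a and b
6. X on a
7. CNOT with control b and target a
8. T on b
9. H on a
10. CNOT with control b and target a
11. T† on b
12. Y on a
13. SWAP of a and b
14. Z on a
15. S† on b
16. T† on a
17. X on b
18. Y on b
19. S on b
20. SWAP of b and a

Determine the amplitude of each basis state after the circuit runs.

The final amplitudes are sqrt(2)/2 on |00>, 0 on |01>, -sqrt(2)/2 on |10>, 0 on |11>.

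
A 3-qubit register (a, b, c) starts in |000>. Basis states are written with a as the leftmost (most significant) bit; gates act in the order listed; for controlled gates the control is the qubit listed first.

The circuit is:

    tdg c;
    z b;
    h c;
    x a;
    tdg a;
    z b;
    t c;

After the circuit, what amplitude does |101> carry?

The amplitude on |101> is sqrt(2)/2.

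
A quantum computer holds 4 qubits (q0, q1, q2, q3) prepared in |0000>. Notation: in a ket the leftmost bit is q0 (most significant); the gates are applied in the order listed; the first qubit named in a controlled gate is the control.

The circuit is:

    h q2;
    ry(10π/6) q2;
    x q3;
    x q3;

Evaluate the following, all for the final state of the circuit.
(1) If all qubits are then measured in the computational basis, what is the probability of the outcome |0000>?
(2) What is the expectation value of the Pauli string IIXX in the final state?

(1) A full measurement returns |0000> with probability sqrt(3)/4 + 1/2. Key observation: gates 3-4 undo each other exactly, leaving only the rest of the circuit to track.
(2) In the final state, IIXX has expectation 0.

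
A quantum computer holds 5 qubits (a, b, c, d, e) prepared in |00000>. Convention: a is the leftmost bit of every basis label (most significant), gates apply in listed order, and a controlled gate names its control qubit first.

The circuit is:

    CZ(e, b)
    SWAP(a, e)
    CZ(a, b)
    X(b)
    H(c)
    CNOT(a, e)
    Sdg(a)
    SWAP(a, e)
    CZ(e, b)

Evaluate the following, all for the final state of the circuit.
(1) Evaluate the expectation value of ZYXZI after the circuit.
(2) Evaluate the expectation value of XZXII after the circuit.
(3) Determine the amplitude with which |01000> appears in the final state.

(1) The observable ZYXZI averages to 0.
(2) The observable XZXII averages to 0.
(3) The final state's coefficient on |01000> equals sqrt(2)/2.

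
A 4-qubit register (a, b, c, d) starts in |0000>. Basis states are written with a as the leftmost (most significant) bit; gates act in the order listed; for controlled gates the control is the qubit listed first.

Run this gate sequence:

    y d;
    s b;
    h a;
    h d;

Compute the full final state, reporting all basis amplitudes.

The resulting statevector has amplitude I/2 on |0000>, -I/2 on |0001>, I/2 on |1000>, -I/2 on |1001>, and 0 on every other basis state.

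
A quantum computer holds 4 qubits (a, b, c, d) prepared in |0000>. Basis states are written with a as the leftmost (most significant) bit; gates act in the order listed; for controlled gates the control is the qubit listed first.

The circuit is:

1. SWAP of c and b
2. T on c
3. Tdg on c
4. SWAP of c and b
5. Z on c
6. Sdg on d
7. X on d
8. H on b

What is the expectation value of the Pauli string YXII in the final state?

The observable YXII averages to 0.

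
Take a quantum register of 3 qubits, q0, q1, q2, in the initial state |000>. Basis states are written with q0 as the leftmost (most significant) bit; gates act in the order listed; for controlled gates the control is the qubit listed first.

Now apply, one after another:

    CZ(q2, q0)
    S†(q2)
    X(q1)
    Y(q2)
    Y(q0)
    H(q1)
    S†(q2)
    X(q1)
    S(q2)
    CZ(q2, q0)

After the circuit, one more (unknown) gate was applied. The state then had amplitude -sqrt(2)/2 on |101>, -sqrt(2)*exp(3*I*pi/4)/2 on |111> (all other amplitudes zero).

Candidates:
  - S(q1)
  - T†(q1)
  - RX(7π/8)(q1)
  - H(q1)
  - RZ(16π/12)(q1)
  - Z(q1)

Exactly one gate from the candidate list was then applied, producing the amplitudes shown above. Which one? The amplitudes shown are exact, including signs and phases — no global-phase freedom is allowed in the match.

It was T†(q1) that produced the state shown.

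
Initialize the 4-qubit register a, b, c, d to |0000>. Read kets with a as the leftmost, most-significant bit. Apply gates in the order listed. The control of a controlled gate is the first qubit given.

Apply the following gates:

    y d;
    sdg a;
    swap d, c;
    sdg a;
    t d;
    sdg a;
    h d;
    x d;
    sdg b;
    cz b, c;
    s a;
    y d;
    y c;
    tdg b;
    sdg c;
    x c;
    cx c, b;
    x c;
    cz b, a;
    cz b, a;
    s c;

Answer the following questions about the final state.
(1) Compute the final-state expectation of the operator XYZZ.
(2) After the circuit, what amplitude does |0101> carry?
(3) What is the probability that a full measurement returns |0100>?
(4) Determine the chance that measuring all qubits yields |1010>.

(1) The observable XYZZ averages to 0. Key observation: the block from step 19 through step 20 cancels to the identity and can be dropped.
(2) The amplitude on |0101> is sqrt(2)*I/2.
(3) The probability of measuring |0100> is 1/2.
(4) The probability of measuring |1010> is 0.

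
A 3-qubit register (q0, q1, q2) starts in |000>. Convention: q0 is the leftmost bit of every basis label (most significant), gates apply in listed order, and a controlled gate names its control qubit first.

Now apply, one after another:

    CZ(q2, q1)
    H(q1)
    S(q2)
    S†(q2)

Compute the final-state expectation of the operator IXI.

In the final state, IXI has expectation 1.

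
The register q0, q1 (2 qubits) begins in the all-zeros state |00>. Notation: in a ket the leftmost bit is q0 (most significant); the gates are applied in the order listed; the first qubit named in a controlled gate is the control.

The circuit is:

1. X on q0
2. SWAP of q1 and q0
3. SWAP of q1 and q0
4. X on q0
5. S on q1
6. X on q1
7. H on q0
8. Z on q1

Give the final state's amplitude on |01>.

|01> carries amplitude -sqrt(2)/2 in the final state. Key observation: steps 1-4 multiply out to the identity, so the circuit reduces to the remaining gates.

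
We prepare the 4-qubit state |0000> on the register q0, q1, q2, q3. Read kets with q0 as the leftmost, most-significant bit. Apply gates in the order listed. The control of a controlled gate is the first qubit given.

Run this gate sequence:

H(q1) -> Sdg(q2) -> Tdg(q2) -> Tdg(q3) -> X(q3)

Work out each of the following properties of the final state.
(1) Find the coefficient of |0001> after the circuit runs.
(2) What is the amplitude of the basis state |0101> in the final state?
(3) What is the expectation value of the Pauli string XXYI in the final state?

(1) |0001> carries amplitude sqrt(2)/2 in the final state.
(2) The final state's coefficient on |0101> equals sqrt(2)/2.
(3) The observable XXYI averages to 0.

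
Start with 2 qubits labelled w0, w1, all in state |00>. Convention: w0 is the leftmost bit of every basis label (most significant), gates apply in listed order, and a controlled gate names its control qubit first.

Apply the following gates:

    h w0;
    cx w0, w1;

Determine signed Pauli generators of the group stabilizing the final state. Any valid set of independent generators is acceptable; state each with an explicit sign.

The final state is stabilized by the group generated by +XX, +ZZ; other independent generating sets are equally valid.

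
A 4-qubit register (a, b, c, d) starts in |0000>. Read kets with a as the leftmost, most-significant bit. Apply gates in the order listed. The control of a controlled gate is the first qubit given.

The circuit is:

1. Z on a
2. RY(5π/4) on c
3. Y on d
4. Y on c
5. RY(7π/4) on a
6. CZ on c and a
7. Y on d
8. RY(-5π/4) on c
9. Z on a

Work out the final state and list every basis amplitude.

The resulting statevector has amplitude -I*sqrt(sqrt(2) + 2)/2 on |0010>, -I*sqrt(sqrt(2) + 2)/2 + sqrt(2)*I*sqrt(sqrt(2) + 2)/4 on |1000>, -I*sqrt(4 - 2*sqrt(2))/4 on |1010>, and 0 on every other basis state.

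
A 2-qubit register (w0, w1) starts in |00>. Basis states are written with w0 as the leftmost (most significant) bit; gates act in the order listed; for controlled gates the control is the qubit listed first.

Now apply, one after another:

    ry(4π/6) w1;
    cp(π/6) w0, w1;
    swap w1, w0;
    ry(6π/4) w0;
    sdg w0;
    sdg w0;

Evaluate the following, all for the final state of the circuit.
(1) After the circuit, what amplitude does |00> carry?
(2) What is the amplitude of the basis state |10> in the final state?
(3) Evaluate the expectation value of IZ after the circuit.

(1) |00> carries amplitude -sqrt(6)/4 - sqrt(2)/4 in the final state.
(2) The amplitude on |10> is -sqrt(2)/4 + sqrt(6)/4.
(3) The observable IZ averages to 1.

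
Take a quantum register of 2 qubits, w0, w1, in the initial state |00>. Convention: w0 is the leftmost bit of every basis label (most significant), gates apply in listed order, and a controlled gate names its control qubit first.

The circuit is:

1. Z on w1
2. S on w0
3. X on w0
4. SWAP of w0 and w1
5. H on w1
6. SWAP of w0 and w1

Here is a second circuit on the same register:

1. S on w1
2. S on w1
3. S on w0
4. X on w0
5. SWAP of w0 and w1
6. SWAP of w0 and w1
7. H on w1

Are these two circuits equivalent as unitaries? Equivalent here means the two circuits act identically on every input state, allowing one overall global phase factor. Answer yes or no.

No: there is an input state on which the two circuits produce genuinely different outputs (not merely differing by a phase).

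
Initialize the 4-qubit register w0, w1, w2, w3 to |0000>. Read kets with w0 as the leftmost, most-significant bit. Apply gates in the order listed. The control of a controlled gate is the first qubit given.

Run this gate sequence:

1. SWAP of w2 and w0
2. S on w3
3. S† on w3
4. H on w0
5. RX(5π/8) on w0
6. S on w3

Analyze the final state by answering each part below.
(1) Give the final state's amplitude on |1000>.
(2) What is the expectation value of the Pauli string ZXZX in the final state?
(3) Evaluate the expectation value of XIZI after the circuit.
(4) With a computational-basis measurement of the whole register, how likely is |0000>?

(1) |1000> carries amplitude -sqrt(2)*exp(11*I*pi/16)/2 in the final state. Key observation: steps 2-3 multiply out to the identity, so the circuit reduces to the remaining gates.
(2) The observable ZXZX averages to 0.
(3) The expectation value of XIZI is 1.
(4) Outcome |0000> occurs with probability 1/2.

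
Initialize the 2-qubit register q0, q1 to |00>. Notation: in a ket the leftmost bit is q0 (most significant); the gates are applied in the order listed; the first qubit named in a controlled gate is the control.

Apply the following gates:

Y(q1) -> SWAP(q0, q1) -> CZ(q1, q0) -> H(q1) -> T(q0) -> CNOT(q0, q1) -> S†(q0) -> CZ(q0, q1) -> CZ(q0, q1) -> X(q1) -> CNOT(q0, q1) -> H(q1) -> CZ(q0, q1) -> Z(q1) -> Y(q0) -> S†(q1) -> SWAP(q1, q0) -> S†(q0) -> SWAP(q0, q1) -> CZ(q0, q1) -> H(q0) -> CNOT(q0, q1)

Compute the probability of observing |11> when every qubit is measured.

Outcome |11> occurs with probability 1/2. Key observation: steps 8-9 multiply out to the identity, so the circuit reduces to the remaining gates.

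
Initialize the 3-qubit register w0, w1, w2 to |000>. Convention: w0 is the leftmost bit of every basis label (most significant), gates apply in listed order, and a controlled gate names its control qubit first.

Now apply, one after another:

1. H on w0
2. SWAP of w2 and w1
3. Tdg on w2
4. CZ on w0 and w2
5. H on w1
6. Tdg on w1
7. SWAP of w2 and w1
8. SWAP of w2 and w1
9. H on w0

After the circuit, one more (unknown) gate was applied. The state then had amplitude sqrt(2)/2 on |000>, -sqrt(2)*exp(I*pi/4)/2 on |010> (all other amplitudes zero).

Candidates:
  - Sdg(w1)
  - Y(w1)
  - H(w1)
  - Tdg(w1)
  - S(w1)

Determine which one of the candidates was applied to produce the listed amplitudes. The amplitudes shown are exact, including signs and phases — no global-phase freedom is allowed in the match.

The unique candidate consistent with the amplitudes is Sdg(w1).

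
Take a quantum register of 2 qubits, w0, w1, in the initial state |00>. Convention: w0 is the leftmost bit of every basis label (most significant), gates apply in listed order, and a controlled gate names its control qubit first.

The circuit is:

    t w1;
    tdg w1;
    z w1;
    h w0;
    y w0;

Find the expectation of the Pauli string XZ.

The observable XZ averages to -1.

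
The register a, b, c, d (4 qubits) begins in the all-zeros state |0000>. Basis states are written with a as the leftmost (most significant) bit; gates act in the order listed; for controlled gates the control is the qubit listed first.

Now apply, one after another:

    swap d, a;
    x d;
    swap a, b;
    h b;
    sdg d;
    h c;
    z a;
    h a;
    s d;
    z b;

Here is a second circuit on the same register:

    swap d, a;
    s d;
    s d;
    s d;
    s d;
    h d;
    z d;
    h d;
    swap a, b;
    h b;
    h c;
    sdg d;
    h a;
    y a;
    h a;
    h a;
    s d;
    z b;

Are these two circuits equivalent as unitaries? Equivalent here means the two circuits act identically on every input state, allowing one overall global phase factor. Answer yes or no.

No — the two circuits implement different unitaries, even allowing a global phase.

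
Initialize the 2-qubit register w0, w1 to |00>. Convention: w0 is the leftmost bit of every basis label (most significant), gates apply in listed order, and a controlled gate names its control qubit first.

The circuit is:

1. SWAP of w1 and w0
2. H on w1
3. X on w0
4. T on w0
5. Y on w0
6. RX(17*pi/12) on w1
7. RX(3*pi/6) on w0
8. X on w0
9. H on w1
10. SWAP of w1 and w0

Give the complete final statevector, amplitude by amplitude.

The final amplitudes are -sqrt(4 - 2*sqrt(2))*exp(I*pi/4)/8 + sqrt(12 - 6*sqrt(2))*exp(3*I*pi/4)/8 + sqrt(2*sqrt(2) + 4)*exp(3*I*pi/4)/8 + sqrt(6*sqrt(2) + 12)*exp(I*pi/4)/8 on |00>, -sqrt(2*sqrt(2) + 4)*exp(I*pi/4)/8 - sqrt(12 - 6*sqrt(2))*exp(I*pi/4)/8 - sqrt(4 - 2*sqrt(2))*exp(3*I*pi/4)/8 + sqrt(6*sqrt(2) + 12)*exp(3*I*pi/4)/8 on |01>, 0 on |10>, 0 on |11>.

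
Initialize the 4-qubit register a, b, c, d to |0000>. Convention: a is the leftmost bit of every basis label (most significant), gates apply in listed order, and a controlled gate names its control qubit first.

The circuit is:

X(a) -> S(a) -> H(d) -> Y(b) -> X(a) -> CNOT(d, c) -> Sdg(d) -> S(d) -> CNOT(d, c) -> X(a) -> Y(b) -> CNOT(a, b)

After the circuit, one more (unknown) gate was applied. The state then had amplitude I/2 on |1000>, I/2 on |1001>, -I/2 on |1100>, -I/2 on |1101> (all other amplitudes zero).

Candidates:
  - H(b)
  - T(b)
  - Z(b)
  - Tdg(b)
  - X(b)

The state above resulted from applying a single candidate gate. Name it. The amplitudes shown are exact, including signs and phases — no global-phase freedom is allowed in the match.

The unique candidate consistent with the amplitudes is H(b). Key observation: steps 4-11 multiply out to the identity, so the circuit reduces to the remaining gates.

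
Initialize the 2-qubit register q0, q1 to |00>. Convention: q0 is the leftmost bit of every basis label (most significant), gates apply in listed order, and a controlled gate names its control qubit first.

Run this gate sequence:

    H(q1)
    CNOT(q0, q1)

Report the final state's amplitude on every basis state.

The final amplitudes are sqrt(2)/2 on |00>, sqrt(2)/2 on |01>, 0 on |10>, 0 on |11>.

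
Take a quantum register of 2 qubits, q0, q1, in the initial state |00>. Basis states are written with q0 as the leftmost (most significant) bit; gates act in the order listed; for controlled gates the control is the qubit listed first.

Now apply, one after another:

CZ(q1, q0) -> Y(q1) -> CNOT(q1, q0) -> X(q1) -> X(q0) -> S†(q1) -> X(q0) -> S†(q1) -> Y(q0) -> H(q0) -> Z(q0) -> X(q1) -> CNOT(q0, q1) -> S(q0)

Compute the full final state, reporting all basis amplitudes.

The resulting statevector has amplitude 0 on |00>, sqrt(2)/2 on |01>, -sqrt(2)*I/2 on |10>, 0 on |11>.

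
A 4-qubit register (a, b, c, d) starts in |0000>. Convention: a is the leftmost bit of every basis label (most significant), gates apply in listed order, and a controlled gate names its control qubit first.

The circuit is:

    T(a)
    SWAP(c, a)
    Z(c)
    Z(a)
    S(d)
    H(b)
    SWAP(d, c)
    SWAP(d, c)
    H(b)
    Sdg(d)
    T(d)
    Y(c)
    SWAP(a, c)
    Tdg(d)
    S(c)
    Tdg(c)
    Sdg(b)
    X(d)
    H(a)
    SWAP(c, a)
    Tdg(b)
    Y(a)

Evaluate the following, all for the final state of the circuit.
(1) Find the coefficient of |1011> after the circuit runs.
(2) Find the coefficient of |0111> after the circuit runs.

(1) The final state's coefficient on |1011> equals sqrt(2)/2. Key observation: the block from step 5 through step 10 cancels to the identity and can be dropped.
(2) The final state's coefficient on |0111> equals 0.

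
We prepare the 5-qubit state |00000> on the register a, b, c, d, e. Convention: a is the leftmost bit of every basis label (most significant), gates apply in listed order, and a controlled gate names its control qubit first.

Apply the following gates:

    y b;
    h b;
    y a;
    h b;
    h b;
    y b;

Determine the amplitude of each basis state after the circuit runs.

After the circuit, the state carries amplitude -sqrt(2)*I/2 on |10000>, -sqrt(2)*I/2 on |11000>, and 0 on every other basis state.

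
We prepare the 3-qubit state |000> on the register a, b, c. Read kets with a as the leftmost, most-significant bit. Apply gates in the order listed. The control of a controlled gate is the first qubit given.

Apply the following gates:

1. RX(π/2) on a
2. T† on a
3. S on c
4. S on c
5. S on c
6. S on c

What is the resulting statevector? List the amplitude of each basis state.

The resulting statevector has amplitude sqrt(2)/2 on |000>, -sqrt(2)*exp(I*pi/4)/2 on |100>, and 0 on every other basis state. Key observation: steps 3-6 multiply out to the identity, so the circuit reduces to the remaining gates.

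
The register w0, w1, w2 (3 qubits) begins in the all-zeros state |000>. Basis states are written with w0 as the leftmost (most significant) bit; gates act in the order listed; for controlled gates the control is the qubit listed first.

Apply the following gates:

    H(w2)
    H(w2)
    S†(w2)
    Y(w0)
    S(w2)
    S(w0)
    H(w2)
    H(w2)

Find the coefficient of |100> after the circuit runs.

The amplitude on |100> is -1.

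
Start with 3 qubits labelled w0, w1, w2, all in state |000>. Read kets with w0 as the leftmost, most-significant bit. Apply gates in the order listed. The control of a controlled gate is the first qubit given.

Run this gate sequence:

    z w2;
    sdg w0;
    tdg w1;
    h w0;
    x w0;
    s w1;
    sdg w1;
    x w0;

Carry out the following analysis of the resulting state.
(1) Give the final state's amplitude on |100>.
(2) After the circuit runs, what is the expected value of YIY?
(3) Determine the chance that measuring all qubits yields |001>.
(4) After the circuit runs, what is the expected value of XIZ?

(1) The amplitude on |100> is sqrt(2)/2. Key observation: gates 5-8 undo each other exactly, leaving only the rest of the circuit to track.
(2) The observable YIY averages to 0.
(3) A full measurement returns |001> with probability 0.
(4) The expectation value of XIZ is 1.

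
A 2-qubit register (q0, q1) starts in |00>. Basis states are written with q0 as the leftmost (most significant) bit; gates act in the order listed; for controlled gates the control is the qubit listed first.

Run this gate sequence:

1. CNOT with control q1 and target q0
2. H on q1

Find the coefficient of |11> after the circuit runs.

|11> carries amplitude 0 in the final state.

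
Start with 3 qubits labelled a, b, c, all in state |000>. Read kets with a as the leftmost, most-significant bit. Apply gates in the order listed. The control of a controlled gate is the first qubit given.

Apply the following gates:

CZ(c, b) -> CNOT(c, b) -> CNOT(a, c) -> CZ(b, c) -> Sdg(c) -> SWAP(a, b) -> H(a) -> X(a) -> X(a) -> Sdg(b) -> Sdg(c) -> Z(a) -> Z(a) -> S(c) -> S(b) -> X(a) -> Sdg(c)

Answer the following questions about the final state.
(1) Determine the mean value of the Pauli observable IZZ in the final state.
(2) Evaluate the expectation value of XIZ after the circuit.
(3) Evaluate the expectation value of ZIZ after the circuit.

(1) The observable IZZ averages to 1. Key observation: gates 9-16 undo each other exactly, leaving only the rest of the circuit to track.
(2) The observable XIZ averages to 1.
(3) In the final state, ZIZ has expectation 0.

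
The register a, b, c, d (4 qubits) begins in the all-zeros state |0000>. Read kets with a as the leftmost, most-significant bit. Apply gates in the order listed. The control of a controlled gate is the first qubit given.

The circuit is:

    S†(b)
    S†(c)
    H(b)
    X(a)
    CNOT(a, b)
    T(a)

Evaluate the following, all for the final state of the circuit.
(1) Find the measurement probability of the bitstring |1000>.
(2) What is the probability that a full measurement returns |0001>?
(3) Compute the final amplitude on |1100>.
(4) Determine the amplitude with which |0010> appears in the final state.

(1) The probability of measuring |1000> is 1/2.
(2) The probability of measuring |0001> is 0.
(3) |1100> carries amplitude sqrt(2)*exp(I*pi/4)/2 in the final state.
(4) |0010> carries amplitude 0 in the final state.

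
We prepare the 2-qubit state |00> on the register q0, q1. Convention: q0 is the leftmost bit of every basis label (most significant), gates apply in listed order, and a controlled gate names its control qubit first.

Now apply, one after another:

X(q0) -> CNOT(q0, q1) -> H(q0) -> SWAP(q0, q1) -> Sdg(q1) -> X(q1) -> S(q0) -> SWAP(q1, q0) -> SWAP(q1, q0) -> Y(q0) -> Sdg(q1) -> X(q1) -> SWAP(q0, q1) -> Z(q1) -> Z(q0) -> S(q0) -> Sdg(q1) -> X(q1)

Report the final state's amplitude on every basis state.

The final amplitudes are 0 on |00>, -sqrt(2)*I/2 on |01>, 0 on |10>, sqrt(2)/2 on |11>.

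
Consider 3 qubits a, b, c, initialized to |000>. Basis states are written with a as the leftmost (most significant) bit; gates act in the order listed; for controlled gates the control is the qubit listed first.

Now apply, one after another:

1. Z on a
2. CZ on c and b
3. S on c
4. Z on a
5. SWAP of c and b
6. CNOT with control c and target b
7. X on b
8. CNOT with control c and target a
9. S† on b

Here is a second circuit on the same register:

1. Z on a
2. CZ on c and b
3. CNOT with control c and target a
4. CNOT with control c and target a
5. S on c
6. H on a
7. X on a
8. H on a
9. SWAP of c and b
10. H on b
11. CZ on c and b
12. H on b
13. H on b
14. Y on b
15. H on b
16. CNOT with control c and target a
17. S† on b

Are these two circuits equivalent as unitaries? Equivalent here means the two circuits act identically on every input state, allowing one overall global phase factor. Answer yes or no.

No: there is an input state on which the two circuits produce genuinely different outputs (not merely differing by a phase).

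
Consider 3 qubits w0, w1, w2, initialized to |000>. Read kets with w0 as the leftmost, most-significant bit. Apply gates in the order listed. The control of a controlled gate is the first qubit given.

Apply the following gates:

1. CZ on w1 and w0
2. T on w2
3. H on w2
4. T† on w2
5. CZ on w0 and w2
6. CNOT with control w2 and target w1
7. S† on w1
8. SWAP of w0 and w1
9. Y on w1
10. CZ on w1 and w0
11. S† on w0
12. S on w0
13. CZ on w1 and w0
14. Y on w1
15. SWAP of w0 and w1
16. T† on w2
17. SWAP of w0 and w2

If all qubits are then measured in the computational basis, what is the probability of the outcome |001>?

The probability of measuring |001> is 0. Key observation: the block from step 8 through step 15 cancels to the identity and can be dropped.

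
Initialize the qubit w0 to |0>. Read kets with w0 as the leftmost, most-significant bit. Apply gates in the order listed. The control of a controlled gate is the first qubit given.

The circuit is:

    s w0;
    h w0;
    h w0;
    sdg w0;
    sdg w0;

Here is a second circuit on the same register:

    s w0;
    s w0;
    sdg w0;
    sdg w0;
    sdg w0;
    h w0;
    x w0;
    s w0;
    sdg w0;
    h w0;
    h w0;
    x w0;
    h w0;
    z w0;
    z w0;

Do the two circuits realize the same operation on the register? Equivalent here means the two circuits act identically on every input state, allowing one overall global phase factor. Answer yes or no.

Yes — the two circuits implement the same unitary up to a global phase.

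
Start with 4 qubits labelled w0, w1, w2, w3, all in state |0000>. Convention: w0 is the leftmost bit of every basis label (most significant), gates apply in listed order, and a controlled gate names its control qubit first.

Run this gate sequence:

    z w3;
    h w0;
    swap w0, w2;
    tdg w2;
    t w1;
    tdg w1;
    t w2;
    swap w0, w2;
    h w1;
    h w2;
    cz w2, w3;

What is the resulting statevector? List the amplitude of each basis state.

The final amplitudes are sqrt(2)/4 on |0000>, 0 on |0001>, sqrt(2)/4 on |0010>, 0 on |0011>, sqrt(2)/4 on |0100>, 0 on |0101>, sqrt(2)/4 on |0110>, 0 on |0111>, sqrt(2)/4 on |1000>, 0 on |1001>, sqrt(2)/4 on |1010>, 0 on |1011>, sqrt(2)/4 on |1100>, 0 on |1101>, sqrt(2)/4 on |1110>, 0 on |1111>.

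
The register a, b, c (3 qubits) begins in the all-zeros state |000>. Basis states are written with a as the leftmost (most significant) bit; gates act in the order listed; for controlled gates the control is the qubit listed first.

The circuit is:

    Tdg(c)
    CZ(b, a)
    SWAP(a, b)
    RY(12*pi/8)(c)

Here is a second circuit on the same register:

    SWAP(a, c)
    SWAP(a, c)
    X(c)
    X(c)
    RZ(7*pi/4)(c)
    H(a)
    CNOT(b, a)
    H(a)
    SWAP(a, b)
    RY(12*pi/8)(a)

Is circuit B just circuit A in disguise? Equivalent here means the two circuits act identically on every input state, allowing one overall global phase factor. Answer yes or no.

No — the two circuits implement different unitaries, even allowing a global phase.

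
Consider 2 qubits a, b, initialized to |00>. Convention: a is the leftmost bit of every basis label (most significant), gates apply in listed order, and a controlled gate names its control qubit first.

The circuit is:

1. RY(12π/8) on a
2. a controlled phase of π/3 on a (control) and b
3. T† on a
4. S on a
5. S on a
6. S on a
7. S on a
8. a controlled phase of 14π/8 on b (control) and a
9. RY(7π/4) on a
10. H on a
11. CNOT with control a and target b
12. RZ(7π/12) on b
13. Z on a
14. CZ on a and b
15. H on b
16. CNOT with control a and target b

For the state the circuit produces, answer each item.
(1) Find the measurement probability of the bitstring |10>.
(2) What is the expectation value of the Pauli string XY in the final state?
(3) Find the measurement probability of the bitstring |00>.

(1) The probability of measuring |10> is 3/8. Key observation: steps 4-7 multiply out to the identity, so the circuit reduces to the remaining gates.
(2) The observable XY averages to -sqrt(6)/8 - 1/4 - sqrt(2)/8 + sqrt(3)/4.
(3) Outcome |00> occurs with probability 1/8.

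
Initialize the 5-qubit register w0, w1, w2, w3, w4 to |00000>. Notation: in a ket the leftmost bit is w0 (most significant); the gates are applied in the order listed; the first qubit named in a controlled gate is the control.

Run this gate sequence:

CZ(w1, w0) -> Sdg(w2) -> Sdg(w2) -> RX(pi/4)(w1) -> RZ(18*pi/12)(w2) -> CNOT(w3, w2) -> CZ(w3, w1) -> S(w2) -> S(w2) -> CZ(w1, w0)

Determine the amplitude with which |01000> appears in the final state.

The amplitude on |01000> is sqrt(2 - sqrt(2))*exp(3*I*pi/4)/2.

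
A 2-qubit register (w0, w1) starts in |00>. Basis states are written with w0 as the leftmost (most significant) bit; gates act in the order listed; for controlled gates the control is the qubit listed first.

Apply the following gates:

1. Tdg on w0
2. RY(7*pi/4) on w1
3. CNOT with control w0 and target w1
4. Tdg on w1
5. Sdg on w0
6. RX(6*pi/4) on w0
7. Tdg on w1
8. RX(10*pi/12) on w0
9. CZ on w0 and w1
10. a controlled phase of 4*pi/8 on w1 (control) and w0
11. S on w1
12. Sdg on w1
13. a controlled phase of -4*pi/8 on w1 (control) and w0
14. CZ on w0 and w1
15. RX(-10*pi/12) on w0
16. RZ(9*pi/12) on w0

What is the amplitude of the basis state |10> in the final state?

|10> carries amplitude sqrt(2*sqrt(2) + 4)*exp(7*I*pi/8)/4 in the final state. Key observation: the block from step 8 through step 15 cancels to the identity and can be dropped.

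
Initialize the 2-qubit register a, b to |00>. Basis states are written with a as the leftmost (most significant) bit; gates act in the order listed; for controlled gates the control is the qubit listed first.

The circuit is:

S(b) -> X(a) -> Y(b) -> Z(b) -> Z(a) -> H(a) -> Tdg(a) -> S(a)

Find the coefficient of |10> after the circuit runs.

The final state's coefficient on |10> equals 0.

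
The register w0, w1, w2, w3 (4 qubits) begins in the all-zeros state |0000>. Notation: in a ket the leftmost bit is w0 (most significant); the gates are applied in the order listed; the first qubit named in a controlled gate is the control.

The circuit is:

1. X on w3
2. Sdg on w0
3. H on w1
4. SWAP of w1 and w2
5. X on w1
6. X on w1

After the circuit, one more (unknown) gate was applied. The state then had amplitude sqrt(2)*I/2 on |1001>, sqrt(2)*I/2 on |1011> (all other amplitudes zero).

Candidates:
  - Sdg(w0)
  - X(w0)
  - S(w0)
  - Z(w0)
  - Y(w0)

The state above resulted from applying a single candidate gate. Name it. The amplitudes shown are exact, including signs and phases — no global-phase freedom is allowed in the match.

The unique candidate consistent with the amplitudes is Y(w0). Key observation: steps 5-6 multiply out to the identity, so the circuit reduces to the remaining gates.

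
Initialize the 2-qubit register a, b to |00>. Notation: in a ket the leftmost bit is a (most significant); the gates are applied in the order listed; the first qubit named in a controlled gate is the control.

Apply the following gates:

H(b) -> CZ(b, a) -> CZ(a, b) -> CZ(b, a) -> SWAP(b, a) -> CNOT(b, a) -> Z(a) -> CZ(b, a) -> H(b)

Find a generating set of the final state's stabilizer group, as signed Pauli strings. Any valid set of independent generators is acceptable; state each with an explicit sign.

The stabilizer group can be generated by -XI, +IX, among other valid generating sets.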